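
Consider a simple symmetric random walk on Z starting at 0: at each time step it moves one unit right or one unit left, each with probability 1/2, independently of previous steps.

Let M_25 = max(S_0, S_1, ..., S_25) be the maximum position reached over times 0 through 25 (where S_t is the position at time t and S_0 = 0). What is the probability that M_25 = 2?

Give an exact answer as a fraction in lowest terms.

Answer: 557175/4194304

Derivation:
Let M_25 = max(S_0,...,S_25). Use the reflection principle: for j ≥ 1, #{paths with M_25 ≥ j} = #{S_25 ≥ j} + #{S_25 ≥ j+1}.
By reflection, #{M_25 ≥ 2} = #{S_25 ≥ 2} + #{S_25 ≥ 3} = 11576916 + 11576916 = 23153832.
#{M_25 ≥ 3} = #{S_25 ≥ 3} + #{S_25 ≥ 4} = 11576916 + 7119516 = 18696432.
#{M_25 = 2} = 23153832 - 18696432 = 4457400.
P(M_25 = 2) = 4457400/33554432 = 557175/4194304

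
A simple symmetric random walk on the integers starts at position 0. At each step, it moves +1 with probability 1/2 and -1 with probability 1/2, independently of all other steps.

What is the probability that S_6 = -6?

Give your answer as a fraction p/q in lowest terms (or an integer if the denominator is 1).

Answer: 1/64

Derivation:
To reach position -6 after 6 steps: need 0 steps of +1 and 6 of -1.
Favorable paths: C(6,0) = 1
Total paths: 2^6 = 64
P = 1/64 = 1/64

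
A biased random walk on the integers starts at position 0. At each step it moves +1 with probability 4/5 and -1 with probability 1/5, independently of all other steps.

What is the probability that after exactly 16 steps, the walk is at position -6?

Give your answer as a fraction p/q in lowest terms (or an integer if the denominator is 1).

Answer: 4472832/152587890625

Derivation:
To reach position -6 after 16 steps: need 5 steps of +1 and 11 steps of -1.
Number of such sequences: C(16,5) = 4368
Each has probability (4/5)^5 · (1/5)^11 = 1024/152587890625
P = 4368 · 1024/152587890625 = 4472832/152587890625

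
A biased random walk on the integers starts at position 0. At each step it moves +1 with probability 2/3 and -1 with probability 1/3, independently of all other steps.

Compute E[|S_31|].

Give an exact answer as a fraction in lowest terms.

Answer: 26575479166531/2541865828329

Derivation:
S_31 takes values m ≡ 1 (mod 2) with |m| ≤ 31; P(S_31=m) = C(31,(31+m)/2) · (2/3)^((31+m)/2) · (1/3)^((31-m)/2).
Distribution: P(S=-31)=1/617673396283947, P(S=-29)=62/617673396283947, P(S=-27)=620/205891132094649, P(S=-25)=35960/617673396283947, P(S=-23)=503440/617673396283947, P(S=-21)=201376/22876792454961, P(S=-19)=5235776/68630377364883, P(S=-17)=37398400/68630377364883, P(S=-15)=74796800/22876792454961, P(S=-13)=3440652800/205891132094649, P(S=-11)=15138872320/205891132094649, P(S=-9)=19267655680/68630377364883, P(S=-7)=192676556800/205891132094649, P(S=-5)=563208396800/205891132094649, P(S=-3)=160916684800/22876792454961, P(S=-1)=1094233456640/68630377364883, P(S=1)=2188466913280/68630377364883, P(S=3)=1287333478400/22876792454961, P(S=5)=18022668697600/205891132094649, P(S=7)=24662599270400/205891132094649, P(S=9)=9865039708160/68630377364883, P(S=11)=31004410511360/205891132094649, P(S=13)=28185827737600/205891132094649, P(S=15)=2450941542400/22876792454961, P(S=17)=4901883084800/68630377364883, P(S=19)=2745054527488/68630377364883, P(S=21)=422316081152/22876792454961, P(S=23)=4223160811520/617673396283947, P(S=25)=1206617374720/617673396283947, P(S=27)=83214991360/205891132094649, P(S=29)=33285996544/617673396283947, P(S=31)=2147483648/617673396283947
E[|S_31|] = Σ_m |m|·P(S_31=m) = 26575479166531/2541865828329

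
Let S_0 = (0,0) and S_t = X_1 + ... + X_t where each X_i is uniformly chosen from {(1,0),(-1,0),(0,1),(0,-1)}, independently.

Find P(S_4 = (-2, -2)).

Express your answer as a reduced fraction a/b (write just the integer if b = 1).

Let h be the number of horizontal steps (so 4-h are vertical). To end at (-2,-2) need (h-2)/2 right-steps and ((4-h)-2)/2 up-steps.
Sum over h with 2 ≤ h ≤ 2, h ≡ 0 (mod 2), 4-h ≡ 0 (mod 2):
h=2: C(4,2)·C(2,0)·C(2,0) = 6·1·1 = 6
Total favorable: 6
Total paths: 4^4 = 256
P = 6/256 = 3/128

Answer: 3/128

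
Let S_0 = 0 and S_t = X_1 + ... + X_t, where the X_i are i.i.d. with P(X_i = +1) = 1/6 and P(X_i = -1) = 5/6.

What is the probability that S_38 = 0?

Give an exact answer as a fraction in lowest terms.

To be at 0 after 38 steps: need exactly 19 steps of +1 and 19 of -1.
Number of such sequences: C(38,19) = 35345263800
Each has probability (1/6)^19 · (5/6)^19 = 19073486328125/371319292745659279662190166016
P = 35345263800 · 19073486328125/371319292745659279662190166016 = 28089891910552978515625/15471637197735803319257923584

Answer: 28089891910552978515625/15471637197735803319257923584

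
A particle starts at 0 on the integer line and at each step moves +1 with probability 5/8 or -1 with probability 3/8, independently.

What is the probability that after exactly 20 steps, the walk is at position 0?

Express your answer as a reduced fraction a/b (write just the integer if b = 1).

To be at 0 after 20 steps: need exactly 10 steps of +1 and 10 of -1.
Number of such sequences: C(20,10) = 184756
Each has probability (5/8)^10 · (3/8)^10 = 576650390625/1152921504606846976
P = 184756 · 576650390625/1152921504606846976 = 26634904892578125/288230376151711744

Answer: 26634904892578125/288230376151711744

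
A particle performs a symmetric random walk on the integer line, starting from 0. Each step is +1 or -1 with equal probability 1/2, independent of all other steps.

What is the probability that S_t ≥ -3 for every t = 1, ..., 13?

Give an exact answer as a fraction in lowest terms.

Let f(t,s) = #length-t paths at position s with S_1..S_t all ≥ -3.
f(t,s) = f(t-1,s-1) + f(t-1,s+1) for s ≥ -3; f(t,s) = 0 for s < -3.
t=0: f(0,0)=1
t=1: f(1,-1)=1 f(1,1)=1
t=2: f(2,-2)=1 f(2,0)=2 f(2,2)=1
t=3: f(3,-3)=1 f(3,-1)=3 f(3,1)=3 f(3,3)=1
t=4: f(4,-2)=4 f(4,0)=6 f(4,2)=4 f(4,4)=1
t=5: f(5,-3)=4 f(5,-1)=10 f(5,1)=10 f(5,3)=5 f(5,5)=1
t=6: f(6,-2)=14 f(6,0)=20 f(6,2)=15 f(6,4)=6 f(6,6)=1
t=7: f(7,-3)=14 f(7,-1)=34 f(7,1)=35 f(7,3)=21 f(7,5)=7 f(7,7)=1
t=8: f(8,-2)=48 f(8,0)=69 f(8,2)=56 f(8,4)=28 f(8,6)=8 f(8,8)=1
t=9: f(9,-3)=48 f(9,-1)=117 f(9,1)=125 f(9,3)=84 f(9,5)=36 f(9,7)=9 f(9,9)=1
t=10: f(10,-2)=165 f(10,0)=242 f(10,2)=209 f(10,4)=120 f(10,6)=45 f(10,8)=10 f(10,10)=1
t=11: f(11,-3)=165 f(11,-1)=407 f(11,1)=451 f(11,3)=329 f(11,5)=165 f(11,7)=55 f(11,9)=11 f(11,11)=1
t=12: f(12,-2)=572 f(12,0)=858 f(12,2)=780 f(12,4)=494 f(12,6)=220 f(12,8)=66 f(12,10)=12 f(12,12)=1
t=13: f(13,-3)=572 f(13,-1)=1430 f(13,1)=1638 f(13,3)=1274 f(13,5)=714 f(13,7)=286 f(13,9)=78 f(13,11)=13 f(13,13)=1
Σ_s f(13,s) = 6006
P = 6006/8192 = 3003/4096

Answer: 3003/4096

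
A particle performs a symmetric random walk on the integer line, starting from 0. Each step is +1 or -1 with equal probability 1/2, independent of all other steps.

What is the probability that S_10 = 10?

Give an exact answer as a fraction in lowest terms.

To reach position 10 after 10 steps: need 10 steps of +1 and 0 of -1.
Favorable paths: C(10,10) = 1
Total paths: 2^10 = 1024
P = 1/1024 = 1/1024

Answer: 1/1024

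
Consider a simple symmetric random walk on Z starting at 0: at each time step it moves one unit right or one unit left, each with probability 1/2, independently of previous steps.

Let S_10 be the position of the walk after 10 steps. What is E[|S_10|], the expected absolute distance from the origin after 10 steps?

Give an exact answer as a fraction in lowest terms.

S_10 takes values m ≡ 0 (mod 2) with |m| ≤ 10; P(S_10=m) = C(10,(10+m)/2)/2^10.
Total paths: 2^10 = 1024
Distribution: P(S=-10)=1/1024, P(S=-8)=10/1024, P(S=-6)=45/1024, P(S=-4)=120/1024, P(S=-2)=210/1024, P(S=0)=252/1024, P(S=2)=210/1024, P(S=4)=120/1024, P(S=6)=45/1024, P(S=8)=10/1024, P(S=10)=1/1024
E[|S_10|] = Σ_m |m|·P(S_10=m) = 2520/1024 = 315/128

Answer: 315/128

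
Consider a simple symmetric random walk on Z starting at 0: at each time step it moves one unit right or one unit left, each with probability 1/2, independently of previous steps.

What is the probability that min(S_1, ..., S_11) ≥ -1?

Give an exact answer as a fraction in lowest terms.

Let f(t,s) = #length-t paths at position s with S_1..S_t all ≥ -1.
f(t,s) = f(t-1,s-1) + f(t-1,s+1) for s ≥ -1; f(t,s) = 0 for s < -1.
t=0: f(0,0)=1
t=1: f(1,-1)=1 f(1,1)=1
t=2: f(2,0)=2 f(2,2)=1
t=3: f(3,-1)=2 f(3,1)=3 f(3,3)=1
t=4: f(4,0)=5 f(4,2)=4 f(4,4)=1
t=5: f(5,-1)=5 f(5,1)=9 f(5,3)=5 f(5,5)=1
t=6: f(6,0)=14 f(6,2)=14 f(6,4)=6 f(6,6)=1
t=7: f(7,-1)=14 f(7,1)=28 f(7,3)=20 f(7,5)=7 f(7,7)=1
t=8: f(8,0)=42 f(8,2)=48 f(8,4)=27 f(8,6)=8 f(8,8)=1
t=9: f(9,-1)=42 f(9,1)=90 f(9,3)=75 f(9,5)=35 f(9,7)=9 f(9,9)=1
t=10: f(10,0)=132 f(10,2)=165 f(10,4)=110 f(10,6)=44 f(10,8)=10 f(10,10)=1
t=11: f(11,-1)=132 f(11,1)=297 f(11,3)=275 f(11,5)=154 f(11,7)=54 f(11,9)=11 f(11,11)=1
Σ_s f(11,s) = 924
P = 924/2048 = 231/512

Answer: 231/512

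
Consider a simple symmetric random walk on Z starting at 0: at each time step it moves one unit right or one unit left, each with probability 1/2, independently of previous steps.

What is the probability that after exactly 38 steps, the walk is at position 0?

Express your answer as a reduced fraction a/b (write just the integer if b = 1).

To return to 0 after 38 steps: need exactly 19 steps of +1 and 19 of -1.
Favorable paths: C(38,19) = 35345263800
Total paths: 2^38 = 274877906944
P = 35345263800/274877906944 = 4418157975/34359738368

Answer: 4418157975/34359738368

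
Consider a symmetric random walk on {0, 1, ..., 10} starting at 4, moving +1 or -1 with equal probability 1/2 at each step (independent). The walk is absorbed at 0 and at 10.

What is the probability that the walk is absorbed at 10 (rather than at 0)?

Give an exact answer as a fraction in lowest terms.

Symmetric walk (p = 1/2): the harmonic-function argument gives P(hit 10 before 0 | start at 4) = a/N.
P = 4/10 = 2/5

Answer: 2/5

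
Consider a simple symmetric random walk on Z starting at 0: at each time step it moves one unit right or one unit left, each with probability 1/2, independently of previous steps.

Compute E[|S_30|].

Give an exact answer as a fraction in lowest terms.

Answer: 145422675/33554432

Derivation:
S_30 takes values m ≡ 0 (mod 2) with |m| ≤ 30; P(S_30=m) = C(30,(30+m)/2)/2^30.
Total paths: 2^30 = 1073741824
Distribution: P(S=-30)=1/1073741824, P(S=-28)=30/1073741824, P(S=-26)=435/1073741824, P(S=-24)=4060/1073741824, P(S=-22)=27405/1073741824, P(S=-20)=142506/1073741824, P(S=-18)=593775/1073741824, P(S=-16)=2035800/1073741824, P(S=-14)=5852925/1073741824, P(S=-12)=14307150/1073741824, P(S=-10)=30045015/1073741824, P(S=-8)=54627300/1073741824, P(S=-6)=86493225/1073741824, P(S=-4)=119759850/1073741824, P(S=-2)=145422675/1073741824, P(S=0)=155117520/1073741824, P(S=2)=145422675/1073741824, P(S=4)=119759850/1073741824, P(S=6)=86493225/1073741824, P(S=8)=54627300/1073741824, P(S=10)=30045015/1073741824, P(S=12)=14307150/1073741824, P(S=14)=5852925/1073741824, P(S=16)=2035800/1073741824, P(S=18)=593775/1073741824, P(S=20)=142506/1073741824, P(S=22)=27405/1073741824, P(S=24)=4060/1073741824, P(S=26)=435/1073741824, P(S=28)=30/1073741824, P(S=30)=1/1073741824
E[|S_30|] = Σ_m |m|·P(S_30=m) = 4653525600/1073741824 = 145422675/33554432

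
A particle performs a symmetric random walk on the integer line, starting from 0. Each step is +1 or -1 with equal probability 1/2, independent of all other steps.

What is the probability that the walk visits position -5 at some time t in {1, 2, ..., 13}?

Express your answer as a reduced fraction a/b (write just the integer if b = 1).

Count via complement. Let g(t,s) = #length-t paths at position s with S_1..S_t all ≠ -5.
g(t,s) = g(t-1,s-1) + g(t-1,s+1) for s ≠ -5; g(t,-5) = 0.
t=0: g(0,0)=1
t=1: g(1,-1)=1 g(1,1)=1
t=2: g(2,-2)=1 g(2,0)=2 g(2,2)=1
t=3: g(3,-3)=1 g(3,-1)=3 g(3,1)=3 g(3,3)=1
t=4: g(4,-4)=1 g(4,-2)=4 g(4,0)=6 g(4,2)=4 g(4,4)=1
t=5: g(5,-3)=5 g(5,-1)=10 g(5,1)=10 g(5,3)=5 g(5,5)=1
t=6: g(6,-4)=5 g(6,-2)=15 g(6,0)=20 g(6,2)=15 g(6,4)=6 g(6,6)=1
t=7: g(7,-3)=20 g(7,-1)=35 g(7,1)=35 g(7,3)=21 g(7,5)=7 g(7,7)=1
t=8: g(8,-4)=20 g(8,-2)=55 g(8,0)=70 g(8,2)=56 g(8,4)=28 g(8,6)=8 g(8,8)=1
t=9: g(9,-3)=75 g(9,-1)=125 g(9,1)=126 g(9,3)=84 g(9,5)=36 g(9,7)=9 g(9,9)=1
t=10: g(10,-4)=75 g(10,-2)=200 g(10,0)=251 g(10,2)=210 g(10,4)=120 g(10,6)=45 g(10,8)=10 g(10,10)=1
t=11: g(11,-3)=275 g(11,-1)=451 g(11,1)=461 g(11,3)=330 g(11,5)=165 g(11,7)=55 g(11,9)=11 g(11,11)=1
t=12: g(12,-4)=275 g(12,-2)=726 g(12,0)=912 g(12,2)=791 g(12,4)=495 g(12,6)=220 g(12,8)=66 g(12,10)=12 g(12,12)=1
t=13: g(13,-3)=1001 g(13,-1)=1638 g(13,1)=1703 g(13,3)=1286 g(13,5)=715 g(13,7)=286 g(13,9)=78 g(13,11)=13 g(13,13)=1
Paths never hitting -5: Σ_s g(13,s) = 6721
Paths hitting -5: 2^13 - 6721 = 1471
P = 1471/8192 = 1471/8192

Answer: 1471/8192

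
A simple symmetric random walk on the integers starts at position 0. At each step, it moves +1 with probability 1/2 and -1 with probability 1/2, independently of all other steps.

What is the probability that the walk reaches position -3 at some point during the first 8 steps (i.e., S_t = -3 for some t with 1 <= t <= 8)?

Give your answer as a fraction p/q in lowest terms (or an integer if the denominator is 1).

Count via complement. Let g(t,s) = #length-t paths at position s with S_1..S_t all ≠ -3.
g(t,s) = g(t-1,s-1) + g(t-1,s+1) for s ≠ -3; g(t,-3) = 0.
t=0: g(0,0)=1
t=1: g(1,-1)=1 g(1,1)=1
t=2: g(2,-2)=1 g(2,0)=2 g(2,2)=1
t=3: g(3,-1)=3 g(3,1)=3 g(3,3)=1
t=4: g(4,-2)=3 g(4,0)=6 g(4,2)=4 g(4,4)=1
t=5: g(5,-1)=9 g(5,1)=10 g(5,3)=5 g(5,5)=1
t=6: g(6,-2)=9 g(6,0)=19 g(6,2)=15 g(6,4)=6 g(6,6)=1
t=7: g(7,-1)=28 g(7,1)=34 g(7,3)=21 g(7,5)=7 g(7,7)=1
t=8: g(8,-2)=28 g(8,0)=62 g(8,2)=55 g(8,4)=28 g(8,6)=8 g(8,8)=1
Paths never hitting -3: Σ_s g(8,s) = 182
Paths hitting -3: 2^8 - 182 = 74
P = 74/256 = 37/128

Answer: 37/128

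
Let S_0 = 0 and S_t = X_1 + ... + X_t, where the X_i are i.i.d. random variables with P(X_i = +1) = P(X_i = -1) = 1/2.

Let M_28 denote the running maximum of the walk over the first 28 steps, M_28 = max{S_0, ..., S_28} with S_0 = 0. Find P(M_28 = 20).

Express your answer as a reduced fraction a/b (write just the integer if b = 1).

Let M_28 = max(S_0,...,S_28). Use the reflection principle: for j ≥ 1, #{paths with M_28 ≥ j} = #{S_28 ≥ j} + #{S_28 ≥ j+1}.
By reflection, #{M_28 ≥ 20} = #{S_28 ≥ 20} + #{S_28 ≥ 21} = 24158 + 3683 = 27841.
#{M_28 ≥ 21} = #{S_28 ≥ 21} + #{S_28 ≥ 22} = 3683 + 3683 = 7366.
#{M_28 = 20} = 27841 - 7366 = 20475.
P(M_28 = 20) = 20475/268435456 = 20475/268435456

Answer: 20475/268435456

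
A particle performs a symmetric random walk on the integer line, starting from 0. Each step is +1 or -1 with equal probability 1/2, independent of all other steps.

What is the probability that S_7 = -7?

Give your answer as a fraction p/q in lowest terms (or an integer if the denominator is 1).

Answer: 1/128

Derivation:
To reach position -7 after 7 steps: need 0 steps of +1 and 7 of -1.
Favorable paths: C(7,0) = 1
Total paths: 2^7 = 128
P = 1/128 = 1/128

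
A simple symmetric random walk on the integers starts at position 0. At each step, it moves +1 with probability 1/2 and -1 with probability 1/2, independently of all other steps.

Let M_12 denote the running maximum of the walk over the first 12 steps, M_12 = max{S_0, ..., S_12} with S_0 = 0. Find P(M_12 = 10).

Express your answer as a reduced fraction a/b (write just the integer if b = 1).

Answer: 3/1024

Derivation:
Let M_12 = max(S_0,...,S_12). Use the reflection principle: for j ≥ 1, #{paths with M_12 ≥ j} = #{S_12 ≥ j} + #{S_12 ≥ j+1}.
By reflection, #{M_12 ≥ 10} = #{S_12 ≥ 10} + #{S_12 ≥ 11} = 13 + 1 = 14.
#{M_12 ≥ 11} = #{S_12 ≥ 11} + #{S_12 ≥ 12} = 1 + 1 = 2.
#{M_12 = 10} = 14 - 2 = 12.
P(M_12 = 10) = 12/4096 = 3/1024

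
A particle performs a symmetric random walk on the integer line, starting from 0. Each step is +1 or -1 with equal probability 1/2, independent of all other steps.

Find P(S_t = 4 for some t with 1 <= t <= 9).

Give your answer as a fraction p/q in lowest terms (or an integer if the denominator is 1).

Answer: 23/128

Derivation:
Count via complement. Let g(t,s) = #length-t paths at position s with S_1..S_t all ≠ 4.
g(t,s) = g(t-1,s-1) + g(t-1,s+1) for s ≠ 4; g(t,4) = 0.
t=0: g(0,0)=1
t=1: g(1,-1)=1 g(1,1)=1
t=2: g(2,-2)=1 g(2,0)=2 g(2,2)=1
t=3: g(3,-3)=1 g(3,-1)=3 g(3,1)=3 g(3,3)=1
t=4: g(4,-4)=1 g(4,-2)=4 g(4,0)=6 g(4,2)=4
t=5: g(5,-5)=1 g(5,-3)=5 g(5,-1)=10 g(5,1)=10 g(5,3)=4
t=6: g(6,-6)=1 g(6,-4)=6 g(6,-2)=15 g(6,0)=20 g(6,2)=14
t=7: g(7,-7)=1 g(7,-5)=7 g(7,-3)=21 g(7,-1)=35 g(7,1)=34 g(7,3)=14
t=8: g(8,-8)=1 g(8,-6)=8 g(8,-4)=28 g(8,-2)=56 g(8,0)=69 g(8,2)=48
t=9: g(9,-9)=1 g(9,-7)=9 g(9,-5)=36 g(9,-3)=84 g(9,-1)=125 g(9,1)=117 g(9,3)=48
Paths never hitting 4: Σ_s g(9,s) = 420
Paths hitting 4: 2^9 - 420 = 92
P = 92/512 = 23/128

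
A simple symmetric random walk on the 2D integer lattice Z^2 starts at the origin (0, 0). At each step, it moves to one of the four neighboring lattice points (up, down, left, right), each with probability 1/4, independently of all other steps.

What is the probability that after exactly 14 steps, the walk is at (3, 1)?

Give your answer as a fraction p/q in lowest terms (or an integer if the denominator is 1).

Let h be the number of horizontal steps (so 14-h are vertical). To end at (3,1) need (h+3)/2 right-steps and ((14-h)+1)/2 up-steps.
Sum over h with 3 ≤ h ≤ 13, h ≡ 1 (mod 2), 14-h ≡ 1 (mod 2):
h=3: C(14,3)·C(3,3)·C(11,6) = 364·1·462 = 168168
h=5: C(14,5)·C(5,4)·C(9,5) = 2002·5·126 = 1261260
h=7: C(14,7)·C(7,5)·C(7,4) = 3432·21·35 = 2522520
h=9: C(14,9)·C(9,6)·C(5,3) = 2002·84·10 = 1681680
h=11: C(14,11)·C(11,7)·C(3,2) = 364·330·3 = 360360
h=13: C(14,13)·C(13,8)·C(1,1) = 14·1287·1 = 18018
Total favorable: 6012006
Total paths: 4^14 = 268435456
P = 6012006/268435456 = 3006003/134217728

Answer: 3006003/134217728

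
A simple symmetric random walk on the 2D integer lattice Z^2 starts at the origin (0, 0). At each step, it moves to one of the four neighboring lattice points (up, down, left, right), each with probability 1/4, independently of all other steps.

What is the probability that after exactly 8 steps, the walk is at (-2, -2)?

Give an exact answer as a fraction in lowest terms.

Let h be the number of horizontal steps (so 8-h are vertical). To end at (-2,-2) need (h-2)/2 right-steps and ((8-h)-2)/2 up-steps.
Sum over h with 2 ≤ h ≤ 6, h ≡ 0 (mod 2), 8-h ≡ 0 (mod 2):
h=2: C(8,2)·C(2,0)·C(6,2) = 28·1·15 = 420
h=4: C(8,4)·C(4,1)·C(4,1) = 70·4·4 = 1120
h=6: C(8,6)·C(6,2)·C(2,0) = 28·15·1 = 420
Total favorable: 1960
Total paths: 4^8 = 65536
P = 1960/65536 = 245/8192

Answer: 245/8192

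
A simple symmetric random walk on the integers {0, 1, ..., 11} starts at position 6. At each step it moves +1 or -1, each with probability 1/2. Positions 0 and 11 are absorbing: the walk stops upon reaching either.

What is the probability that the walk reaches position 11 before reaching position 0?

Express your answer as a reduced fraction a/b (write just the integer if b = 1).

Answer: 6/11

Derivation:
Symmetric walk (p = 1/2): the harmonic-function argument gives P(hit 11 before 0 | start at 6) = a/N.
P = 6/11 = 6/11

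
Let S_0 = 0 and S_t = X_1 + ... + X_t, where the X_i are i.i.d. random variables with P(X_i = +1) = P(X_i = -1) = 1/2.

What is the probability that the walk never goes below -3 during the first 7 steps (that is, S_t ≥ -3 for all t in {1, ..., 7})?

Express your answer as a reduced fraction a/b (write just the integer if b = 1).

Let f(t,s) = #length-t paths at position s with S_1..S_t all ≥ -3.
f(t,s) = f(t-1,s-1) + f(t-1,s+1) for s ≥ -3; f(t,s) = 0 for s < -3.
t=0: f(0,0)=1
t=1: f(1,-1)=1 f(1,1)=1
t=2: f(2,-2)=1 f(2,0)=2 f(2,2)=1
t=3: f(3,-3)=1 f(3,-1)=3 f(3,1)=3 f(3,3)=1
t=4: f(4,-2)=4 f(4,0)=6 f(4,2)=4 f(4,4)=1
t=5: f(5,-3)=4 f(5,-1)=10 f(5,1)=10 f(5,3)=5 f(5,5)=1
t=6: f(6,-2)=14 f(6,0)=20 f(6,2)=15 f(6,4)=6 f(6,6)=1
t=7: f(7,-3)=14 f(7,-1)=34 f(7,1)=35 f(7,3)=21 f(7,5)=7 f(7,7)=1
Σ_s f(7,s) = 112
P = 112/128 = 7/8

Answer: 7/8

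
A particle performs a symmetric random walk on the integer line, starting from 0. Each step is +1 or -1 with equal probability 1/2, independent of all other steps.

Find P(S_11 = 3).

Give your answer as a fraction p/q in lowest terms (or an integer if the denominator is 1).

Answer: 165/1024

Derivation:
To reach position 3 after 11 steps: need 7 steps of +1 and 4 of -1.
Favorable paths: C(11,7) = 330
Total paths: 2^11 = 2048
P = 330/2048 = 165/1024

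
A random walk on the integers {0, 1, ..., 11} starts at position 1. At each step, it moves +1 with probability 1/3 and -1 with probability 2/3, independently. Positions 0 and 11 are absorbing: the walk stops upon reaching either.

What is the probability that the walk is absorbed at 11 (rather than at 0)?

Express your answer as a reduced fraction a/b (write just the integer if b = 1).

Answer: 1/2047

Derivation:
Biased walk: p = 1/3, q = 2/3, r = q/p = 2
Gambler's ruin: P(hit 11 before 0 | start at 1) = (1 - r^a)/(1 - r^N)
r^1 = 2; r^11 = 2048
P = (1 - 2) / (1 - 2048) = -1 / -2047 = 1/2047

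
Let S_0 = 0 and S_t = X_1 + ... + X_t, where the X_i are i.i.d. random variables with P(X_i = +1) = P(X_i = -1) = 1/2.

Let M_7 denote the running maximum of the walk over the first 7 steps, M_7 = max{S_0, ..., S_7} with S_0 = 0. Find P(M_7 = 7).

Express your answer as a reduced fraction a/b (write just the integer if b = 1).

Answer: 1/128

Derivation:
Let M_7 = max(S_0,...,S_7). Use the reflection principle: for j ≥ 1, #{paths with M_7 ≥ j} = #{S_7 ≥ j} + #{S_7 ≥ j+1}.
By reflection, #{M_7 ≥ 7} = #{S_7 ≥ 7} + #{S_7 ≥ 8} = 1 + 0 = 1.
#{M_7 ≥ 8} = #{S_7 ≥ 8} + #{S_7 ≥ 9} = 0 + 0 = 0.
#{M_7 = 7} = 1 - 0 = 1.
P(M_7 = 7) = 1/128 = 1/128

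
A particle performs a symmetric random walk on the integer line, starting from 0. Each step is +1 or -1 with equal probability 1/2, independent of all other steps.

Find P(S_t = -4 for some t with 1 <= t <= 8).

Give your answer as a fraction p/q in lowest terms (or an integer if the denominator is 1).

Answer: 23/128

Derivation:
Count via complement. Let g(t,s) = #length-t paths at position s with S_1..S_t all ≠ -4.
g(t,s) = g(t-1,s-1) + g(t-1,s+1) for s ≠ -4; g(t,-4) = 0.
t=0: g(0,0)=1
t=1: g(1,-1)=1 g(1,1)=1
t=2: g(2,-2)=1 g(2,0)=2 g(2,2)=1
t=3: g(3,-3)=1 g(3,-1)=3 g(3,1)=3 g(3,3)=1
t=4: g(4,-2)=4 g(4,0)=6 g(4,2)=4 g(4,4)=1
t=5: g(5,-3)=4 g(5,-1)=10 g(5,1)=10 g(5,3)=5 g(5,5)=1
t=6: g(6,-2)=14 g(6,0)=20 g(6,2)=15 g(6,4)=6 g(6,6)=1
t=7: g(7,-3)=14 g(7,-1)=34 g(7,1)=35 g(7,3)=21 g(7,5)=7 g(7,7)=1
t=8: g(8,-2)=48 g(8,0)=69 g(8,2)=56 g(8,4)=28 g(8,6)=8 g(8,8)=1
Paths never hitting -4: Σ_s g(8,s) = 210
Paths hitting -4: 2^8 - 210 = 46
P = 46/256 = 23/128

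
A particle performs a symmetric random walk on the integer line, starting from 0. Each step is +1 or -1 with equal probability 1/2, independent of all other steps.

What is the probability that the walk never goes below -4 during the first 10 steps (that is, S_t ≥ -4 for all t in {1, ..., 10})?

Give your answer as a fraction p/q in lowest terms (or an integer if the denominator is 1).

Answer: 57/64

Derivation:
Let f(t,s) = #length-t paths at position s with S_1..S_t all ≥ -4.
f(t,s) = f(t-1,s-1) + f(t-1,s+1) for s ≥ -4; f(t,s) = 0 for s < -4.
t=0: f(0,0)=1
t=1: f(1,-1)=1 f(1,1)=1
t=2: f(2,-2)=1 f(2,0)=2 f(2,2)=1
t=3: f(3,-3)=1 f(3,-1)=3 f(3,1)=3 f(3,3)=1
t=4: f(4,-4)=1 f(4,-2)=4 f(4,0)=6 f(4,2)=4 f(4,4)=1
t=5: f(5,-3)=5 f(5,-1)=10 f(5,1)=10 f(5,3)=5 f(5,5)=1
t=6: f(6,-4)=5 f(6,-2)=15 f(6,0)=20 f(6,2)=15 f(6,4)=6 f(6,6)=1
t=7: f(7,-3)=20 f(7,-1)=35 f(7,1)=35 f(7,3)=21 f(7,5)=7 f(7,7)=1
t=8: f(8,-4)=20 f(8,-2)=55 f(8,0)=70 f(8,2)=56 f(8,4)=28 f(8,6)=8 f(8,8)=1
t=9: f(9,-3)=75 f(9,-1)=125 f(9,1)=126 f(9,3)=84 f(9,5)=36 f(9,7)=9 f(9,9)=1
t=10: f(10,-4)=75 f(10,-2)=200 f(10,0)=251 f(10,2)=210 f(10,4)=120 f(10,6)=45 f(10,8)=10 f(10,10)=1
Σ_s f(10,s) = 912
P = 912/1024 = 57/64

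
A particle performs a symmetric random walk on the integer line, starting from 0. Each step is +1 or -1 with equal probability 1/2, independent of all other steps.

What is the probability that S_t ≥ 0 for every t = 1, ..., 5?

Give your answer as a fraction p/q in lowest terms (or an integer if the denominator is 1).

Let f(t,s) = #length-t paths at position s with S_1..S_t all ≥ 0.
f(t,s) = f(t-1,s-1) + f(t-1,s+1) for s ≥ 0; f(t,s) = 0 for s < 0.
t=0: f(0,0)=1
t=1: f(1,1)=1
t=2: f(2,0)=1 f(2,2)=1
t=3: f(3,1)=2 f(3,3)=1
t=4: f(4,0)=2 f(4,2)=3 f(4,4)=1
t=5: f(5,1)=5 f(5,3)=4 f(5,5)=1
Σ_s f(5,s) = 10
P = 10/32 = 5/16

Answer: 5/16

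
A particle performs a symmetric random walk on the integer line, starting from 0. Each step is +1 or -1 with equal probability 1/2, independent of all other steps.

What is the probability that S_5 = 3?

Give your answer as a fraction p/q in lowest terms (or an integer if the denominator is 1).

Answer: 5/32

Derivation:
To reach position 3 after 5 steps: need 4 steps of +1 and 1 of -1.
Favorable paths: C(5,4) = 5
Total paths: 2^5 = 32
P = 5/32 = 5/32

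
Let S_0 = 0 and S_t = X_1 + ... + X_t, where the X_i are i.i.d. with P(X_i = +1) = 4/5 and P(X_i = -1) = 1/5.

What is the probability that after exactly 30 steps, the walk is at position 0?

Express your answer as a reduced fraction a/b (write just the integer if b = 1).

To be at 0 after 30 steps: need exactly 15 steps of +1 and 15 of -1.
Number of such sequences: C(30,15) = 155117520
Each has probability (4/5)^15 · (1/5)^15 = 1073741824/931322574615478515625
P = 155117520 · 1073741824/931322574615478515625 = 33311233771831296/186264514923095703125

Answer: 33311233771831296/186264514923095703125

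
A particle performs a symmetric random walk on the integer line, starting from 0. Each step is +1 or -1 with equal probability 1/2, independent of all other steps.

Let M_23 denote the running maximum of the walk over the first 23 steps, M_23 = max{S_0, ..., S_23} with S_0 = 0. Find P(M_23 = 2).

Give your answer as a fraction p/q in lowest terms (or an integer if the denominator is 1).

Let M_23 = max(S_0,...,S_23). Use the reflection principle: for j ≥ 1, #{paths with M_23 ≥ j} = #{S_23 ≥ j} + #{S_23 ≥ j+1}.
By reflection, #{M_23 ≥ 2} = #{S_23 ≥ 2} + #{S_23 ≥ 3} = 2842226 + 2842226 = 5684452.
#{M_23 ≥ 3} = #{S_23 ≥ 3} + #{S_23 ≥ 4} = 2842226 + 1698160 = 4540386.
#{M_23 = 2} = 5684452 - 4540386 = 1144066.
P(M_23 = 2) = 1144066/8388608 = 572033/4194304

Answer: 572033/4194304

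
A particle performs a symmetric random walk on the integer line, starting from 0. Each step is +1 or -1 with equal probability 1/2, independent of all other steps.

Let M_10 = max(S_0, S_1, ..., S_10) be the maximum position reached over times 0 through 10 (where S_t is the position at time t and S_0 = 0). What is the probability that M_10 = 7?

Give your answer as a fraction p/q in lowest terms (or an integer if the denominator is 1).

Answer: 5/512

Derivation:
Let M_10 = max(S_0,...,S_10). Use the reflection principle: for j ≥ 1, #{paths with M_10 ≥ j} = #{S_10 ≥ j} + #{S_10 ≥ j+1}.
By reflection, #{M_10 ≥ 7} = #{S_10 ≥ 7} + #{S_10 ≥ 8} = 11 + 11 = 22.
#{M_10 ≥ 8} = #{S_10 ≥ 8} + #{S_10 ≥ 9} = 11 + 1 = 12.
#{M_10 = 7} = 22 - 12 = 10.
P(M_10 = 7) = 10/1024 = 5/512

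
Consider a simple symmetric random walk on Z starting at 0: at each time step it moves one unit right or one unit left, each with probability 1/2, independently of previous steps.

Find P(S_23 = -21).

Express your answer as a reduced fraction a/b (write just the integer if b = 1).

Answer: 23/8388608

Derivation:
To reach position -21 after 23 steps: need 1 step of +1 and 22 of -1.
Favorable paths: C(23,1) = 23
Total paths: 2^23 = 8388608
P = 23/8388608 = 23/8388608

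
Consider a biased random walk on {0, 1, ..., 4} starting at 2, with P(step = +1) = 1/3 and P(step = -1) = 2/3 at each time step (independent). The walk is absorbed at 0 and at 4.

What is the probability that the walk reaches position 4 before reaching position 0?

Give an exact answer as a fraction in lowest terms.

Biased walk: p = 1/3, q = 2/3, r = q/p = 2
Gambler's ruin: P(hit 4 before 0 | start at 2) = (1 - r^a)/(1 - r^N)
r^2 = 4; r^4 = 16
P = (1 - 4) / (1 - 16) = -3 / -15 = 1/5

Answer: 1/5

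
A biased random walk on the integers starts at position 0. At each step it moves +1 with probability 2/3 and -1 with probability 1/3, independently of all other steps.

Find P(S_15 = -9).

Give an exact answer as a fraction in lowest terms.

Answer: 3640/14348907

Derivation:
To reach position -9 after 15 steps: need 3 steps of +1 and 12 steps of -1.
Number of such sequences: C(15,3) = 455
Each has probability (2/3)^3 · (1/3)^12 = 8/14348907
P = 455 · 8/14348907 = 3640/14348907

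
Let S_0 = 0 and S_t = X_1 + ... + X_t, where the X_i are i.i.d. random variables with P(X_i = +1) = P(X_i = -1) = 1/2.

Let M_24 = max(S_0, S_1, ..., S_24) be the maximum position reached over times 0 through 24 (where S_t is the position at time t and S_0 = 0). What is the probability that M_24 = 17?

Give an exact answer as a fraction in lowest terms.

Let M_24 = max(S_0,...,S_24). Use the reflection principle: for j ≥ 1, #{paths with M_24 ≥ j} = #{S_24 ≥ j} + #{S_24 ≥ j+1}.
By reflection, #{M_24 ≥ 17} = #{S_24 ≥ 17} + #{S_24 ≥ 18} = 2325 + 2325 = 4650.
#{M_24 ≥ 18} = #{S_24 ≥ 18} + #{S_24 ≥ 19} = 2325 + 301 = 2626.
#{M_24 = 17} = 4650 - 2626 = 2024.
P(M_24 = 17) = 2024/16777216 = 253/2097152

Answer: 253/2097152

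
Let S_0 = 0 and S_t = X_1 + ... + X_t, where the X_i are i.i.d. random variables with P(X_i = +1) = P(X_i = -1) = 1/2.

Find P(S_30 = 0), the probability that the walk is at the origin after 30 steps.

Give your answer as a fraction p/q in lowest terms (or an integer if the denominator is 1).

To return to 0 after 30 steps: need exactly 15 steps of +1 and 15 of -1.
Favorable paths: C(30,15) = 155117520
Total paths: 2^30 = 1073741824
P = 155117520/1073741824 = 9694845/67108864

Answer: 9694845/67108864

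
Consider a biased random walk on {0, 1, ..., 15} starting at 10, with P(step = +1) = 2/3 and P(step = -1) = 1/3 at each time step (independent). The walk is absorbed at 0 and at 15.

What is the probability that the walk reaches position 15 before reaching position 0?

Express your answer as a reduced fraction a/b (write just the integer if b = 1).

Biased walk: p = 2/3, q = 1/3, r = q/p = 1/2
Gambler's ruin: P(hit 15 before 0 | start at 10) = (1 - r^a)/(1 - r^N)
r^10 = 1/1024; r^15 = 1/32768
P = (1 - 1/1024) / (1 - 1/32768) = 1023/1024 / 32767/32768 = 1056/1057

Answer: 1056/1057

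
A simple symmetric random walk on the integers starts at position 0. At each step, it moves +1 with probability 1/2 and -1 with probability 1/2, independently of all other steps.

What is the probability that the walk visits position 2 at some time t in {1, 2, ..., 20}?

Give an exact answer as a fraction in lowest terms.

Answer: 173965/262144

Derivation:
Count via complement. Let g(t,s) = #length-t paths at position s with S_1..S_t all ≠ 2.
g(t,s) = g(t-1,s-1) + g(t-1,s+1) for s ≠ 2; g(t,2) = 0.
t=0: g(0,0)=1
t=1: g(1,-1)=1 g(1,1)=1
t=2: g(2,-2)=1 g(2,0)=2
t=3: g(3,-3)=1 g(3,-1)=3 g(3,1)=2
t=4: g(4,-4)=1 g(4,-2)=4 g(4,0)=5
t=5: g(5,-5)=1 g(5,-3)=5 g(5,-1)=9 g(5,1)=5
t=6: g(6,-6)=1 g(6,-4)=6 g(6,-2)=14 g(6,0)=14
t=7: g(7,-7)=1 g(7,-5)=7 g(7,-3)=20 g(7,-1)=28 g(7,1)=14
t=8: g(8,-8)=1 g(8,-6)=8 g(8,-4)=27 g(8,-2)=48 g(8,0)=42
t=9: g(9,-9)=1 g(9,-7)=9 g(9,-5)=35 g(9,-3)=75 g(9,-1)=90 g(9,1)=42
t=10: g(10,-10)=1 g(10,-8)=10 g(10,-6)=44 g(10,-4)=110 g(10,-2)=165 g(10,0)=132
t=11: g(11,-11)=1 g(11,-9)=11 g(11,-7)=54 g(11,-5)=154 g(11,-3)=275 g(11,-1)=297 g(11,1)=132
t=12: g(12,-12)=1 g(12,-10)=12 g(12,-8)=65 g(12,-6)=208 g(12,-4)=429 g(12,-2)=572 g(12,0)=429
t=13: g(13,-13)=1 g(13,-11)=13 g(13,-9)=77 g(13,-7)=273 g(13,-5)=637 g(13,-3)=1001 g(13,-1)=1001 g(13,1)=429
t=14: g(14,-14)=1 g(14,-12)=14 g(14,-10)=90 g(14,-8)=350 g(14,-6)=910 g(14,-4)=1638 g(14,-2)=2002 g(14,0)=1430
t=15: g(15,-15)=1 g(15,-13)=15 g(15,-11)=104 g(15,-9)=440 g(15,-7)=1260 g(15,-5)=2548 g(15,-3)=3640 g(15,-1)=3432 g(15,1)=1430
t=16: g(16,-16)=1 g(16,-14)=16 g(16,-12)=119 g(16,-10)=544 g(16,-8)=1700 g(16,-6)=3808 g(16,-4)=6188 g(16,-2)=7072 g(16,0)=4862
t=17: g(17,-17)=1 g(17,-15)=17 g(17,-13)=135 g(17,-11)=663 g(17,-9)=2244 g(17,-7)=5508 g(17,-5)=9996 g(17,-3)=13260 g(17,-1)=11934 g(17,1)=4862
t=18: g(18,-18)=1 g(18,-16)=18 g(18,-14)=152 g(18,-12)=798 g(18,-10)=2907 g(18,-8)=7752 g(18,-6)=15504 g(18,-4)=23256 g(18,-2)=25194 g(18,0)=16796
t=19: g(19,-19)=1 g(19,-17)=19 g(19,-15)=170 g(19,-13)=950 g(19,-11)=3705 g(19,-9)=10659 g(19,-7)=23256 g(19,-5)=38760 g(19,-3)=48450 g(19,-1)=41990 g(19,1)=16796
t=20: g(20,-20)=1 g(20,-18)=20 g(20,-16)=189 g(20,-14)=1120 g(20,-12)=4655 g(20,-10)=14364 g(20,-8)=33915 g(20,-6)=62016 g(20,-4)=87210 g(20,-2)=90440 g(20,0)=58786
Paths never hitting 2: Σ_s g(20,s) = 352716
Paths hitting 2: 2^20 - 352716 = 695860
P = 695860/1048576 = 173965/262144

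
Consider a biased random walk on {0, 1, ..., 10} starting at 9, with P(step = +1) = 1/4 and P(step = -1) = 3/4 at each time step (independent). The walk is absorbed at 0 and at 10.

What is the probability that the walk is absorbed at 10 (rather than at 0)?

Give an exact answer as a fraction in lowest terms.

Biased walk: p = 1/4, q = 3/4, r = q/p = 3
Gambler's ruin: P(hit 10 before 0 | start at 9) = (1 - r^a)/(1 - r^N)
r^9 = 19683; r^10 = 59049
P = (1 - 19683) / (1 - 59049) = -19682 / -59048 = 9841/29524

Answer: 9841/29524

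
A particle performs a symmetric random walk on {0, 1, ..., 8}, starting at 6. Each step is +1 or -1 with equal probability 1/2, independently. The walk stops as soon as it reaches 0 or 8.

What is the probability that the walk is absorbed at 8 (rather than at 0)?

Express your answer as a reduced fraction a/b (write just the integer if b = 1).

Symmetric walk (p = 1/2): the harmonic-function argument gives P(hit 8 before 0 | start at 6) = a/N.
P = 6/8 = 3/4

Answer: 3/4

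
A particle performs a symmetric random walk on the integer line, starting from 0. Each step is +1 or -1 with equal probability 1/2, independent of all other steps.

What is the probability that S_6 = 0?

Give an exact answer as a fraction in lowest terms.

To return to 0 after 6 steps: need exactly 3 steps of +1 and 3 of -1.
Favorable paths: C(6,3) = 20
Total paths: 2^6 = 64
P = 20/64 = 5/16

Answer: 5/16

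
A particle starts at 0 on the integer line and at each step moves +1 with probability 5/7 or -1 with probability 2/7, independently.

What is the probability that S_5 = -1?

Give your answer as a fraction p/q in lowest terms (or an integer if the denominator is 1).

Answer: 2000/16807

Derivation:
To reach position -1 after 5 steps: need 2 steps of +1 and 3 steps of -1.
Number of such sequences: C(5,2) = 10
Each has probability (5/7)^2 · (2/7)^3 = 200/16807
P = 10 · 200/16807 = 2000/16807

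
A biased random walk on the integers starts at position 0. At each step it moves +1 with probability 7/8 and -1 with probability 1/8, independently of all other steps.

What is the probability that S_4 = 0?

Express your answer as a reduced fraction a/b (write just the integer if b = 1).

To be at 0 after 4 steps: need exactly 2 steps of +1 and 2 of -1.
Number of such sequences: C(4,2) = 6
Each has probability (7/8)^2 · (1/8)^2 = 49/4096
P = 6 · 49/4096 = 147/2048

Answer: 147/2048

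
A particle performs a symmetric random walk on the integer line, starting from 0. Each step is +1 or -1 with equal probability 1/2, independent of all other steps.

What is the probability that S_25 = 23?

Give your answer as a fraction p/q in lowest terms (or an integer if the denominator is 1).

Answer: 25/33554432

Derivation:
To reach position 23 after 25 steps: need 24 steps of +1 and 1 of -1.
Favorable paths: C(25,24) = 25
Total paths: 2^25 = 33554432
P = 25/33554432 = 25/33554432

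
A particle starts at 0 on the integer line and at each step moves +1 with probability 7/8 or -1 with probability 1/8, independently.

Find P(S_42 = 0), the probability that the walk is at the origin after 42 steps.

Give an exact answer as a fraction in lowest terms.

To be at 0 after 42 steps: need exactly 21 steps of +1 and 21 of -1.
Number of such sequences: C(42,21) = 538257874440
Each has probability (7/8)^21 · (1/8)^21 = 558545864083284007/85070591730234615865843651857942052864
P = 538257874440 · 558545864083284007/85070591730234615865843651857942052864 = 37580213697340198592833260135/10633823966279326983230456482242756608

Answer: 37580213697340198592833260135/10633823966279326983230456482242756608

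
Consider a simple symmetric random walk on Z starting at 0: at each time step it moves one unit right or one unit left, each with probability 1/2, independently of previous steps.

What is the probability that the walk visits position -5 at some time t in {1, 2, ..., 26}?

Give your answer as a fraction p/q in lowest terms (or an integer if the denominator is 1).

Answer: 342821/1048576

Derivation:
Count via complement. Let g(t,s) = #length-t paths at position s with S_1..S_t all ≠ -5.
g(t,s) = g(t-1,s-1) + g(t-1,s+1) for s ≠ -5; g(t,-5) = 0.
t=0: g(0,0)=1
t=1: g(1,-1)=1 g(1,1)=1
t=2: g(2,-2)=1 g(2,0)=2 g(2,2)=1
t=3: g(3,-3)=1 g(3,-1)=3 g(3,1)=3 g(3,3)=1
t=4: g(4,-4)=1 g(4,-2)=4 g(4,0)=6 g(4,2)=4 g(4,4)=1
t=5: g(5,-3)=5 g(5,-1)=10 g(5,1)=10 g(5,3)=5 g(5,5)=1
t=6: g(6,-4)=5 g(6,-2)=15 g(6,0)=20 g(6,2)=15 g(6,4)=6 g(6,6)=1
t=7: g(7,-3)=20 g(7,-1)=35 g(7,1)=35 g(7,3)=21 g(7,5)=7 g(7,7)=1
t=8: g(8,-4)=20 g(8,-2)=55 g(8,0)=70 g(8,2)=56 g(8,4)=28 g(8,6)=8 g(8,8)=1
t=9: g(9,-3)=75 g(9,-1)=125 g(9,1)=126 g(9,3)=84 g(9,5)=36 g(9,7)=9 g(9,9)=1
t=10: g(10,-4)=75 g(10,-2)=200 g(10,0)=251 g(10,2)=210 g(10,4)=120 g(10,6)=45 g(10,8)=10 g(10,10)=1
t=11: g(11,-3)=275 g(11,-1)=451 g(11,1)=461 g(11,3)=330 g(11,5)=165 g(11,7)=55 g(11,9)=11 g(11,11)=1
t=12: g(12,-4)=275 g(12,-2)=726 g(12,0)=912 g(12,2)=791 g(12,4)=495 g(12,6)=220 g(12,8)=66 g(12,10)=12 g(12,12)=1
t=13: g(13,-3)=1001 g(13,-1)=1638 g(13,1)=1703 g(13,3)=1286 g(13,5)=715 g(13,7)=286 g(13,9)=78 g(13,11)=13 g(13,13)=1
t=14: g(14,-4)=1001 g(14,-2)=2639 g(14,0)=3341 g(14,2)=2989 g(14,4)=2001 g(14,6)=1001 g(14,8)=364 g(14,10)=91 g(14,12)=14 g(14,14)=1
t=15: g(15,-3)=3640 g(15,-1)=5980 g(15,1)=6330 g(15,3)=4990 g(15,5)=3002 g(15,7)=1365 g(15,9)=455 g(15,11)=105 g(15,13)=15 g(15,15)=1
t=16: g(16,-4)=3640 g(16,-2)=9620 g(16,0)=12310 g(16,2)=11320 g(16,4)=7992 g(16,6)=4367 g(16,8)=1820 g(16,10)=560 g(16,12)=120 g(16,14)=16 g(16,16)=1
t=17: g(17,-3)=13260 g(17,-1)=21930 g(17,1)=23630 g(17,3)=19312 g(17,5)=12359 g(17,7)=6187 g(17,9)=2380 g(17,11)=680 g(17,13)=136 g(17,15)=17 g(17,17)=1
t=18: g(18,-4)=13260 g(18,-2)=35190 g(18,0)=45560 g(18,2)=42942 g(18,4)=31671 g(18,6)=18546 g(18,8)=8567 g(18,10)=3060 g(18,12)=816 g(18,14)=153 g(18,16)=18 g(18,18)=1
t=19: g(19,-3)=48450 g(19,-1)=80750 g(19,1)=88502 g(19,3)=74613 g(19,5)=50217 g(19,7)=27113 g(19,9)=11627 g(19,11)=3876 g(19,13)=969 g(19,15)=171 g(19,17)=19 g(19,19)=1
t=20: g(20,-4)=48450 g(20,-2)=129200 g(20,0)=169252 g(20,2)=163115 g(20,4)=124830 g(20,6)=77330 g(20,8)=38740 g(20,10)=15503 g(20,12)=4845 g(20,14)=1140 g(20,16)=190 g(20,18)=20 g(20,20)=1
t=21: g(21,-3)=177650 g(21,-1)=298452 g(21,1)=332367 g(21,3)=287945 g(21,5)=202160 g(21,7)=116070 g(21,9)=54243 g(21,11)=20348 g(21,13)=5985 g(21,15)=1330 g(21,17)=210 g(21,19)=21 g(21,21)=1
t=22: g(22,-4)=177650 g(22,-2)=476102 g(22,0)=630819 g(22,2)=620312 g(22,4)=490105 g(22,6)=318230 g(22,8)=170313 g(22,10)=74591 g(22,12)=26333 g(22,14)=7315 g(22,16)=1540 g(22,18)=231 g(22,20)=22 g(22,22)=1
t=23: g(23,-3)=653752 g(23,-1)=1106921 g(23,1)=1251131 g(23,3)=1110417 g(23,5)=808335 g(23,7)=488543 g(23,9)=244904 g(23,11)=100924 g(23,13)=33648 g(23,15)=8855 g(23,17)=1771 g(23,19)=253 g(23,21)=23 g(23,23)=1
t=24: g(24,-4)=653752 g(24,-2)=1760673 g(24,0)=2358052 g(24,2)=2361548 g(24,4)=1918752 g(24,6)=1296878 g(24,8)=733447 g(24,10)=345828 g(24,12)=134572 g(24,14)=42503 g(24,16)=10626 g(24,18)=2024 g(24,20)=276 g(24,22)=24 g(24,24)=1
t=25: g(25,-3)=2414425 g(25,-1)=4118725 g(25,1)=4719600 g(25,3)=4280300 g(25,5)=3215630 g(25,7)=2030325 g(25,9)=1079275 g(25,11)=480400 g(25,13)=177075 g(25,15)=53129 g(25,17)=12650 g(25,19)=2300 g(25,21)=300 g(25,23)=25 g(25,25)=1
t=26: g(26,-4)=2414425 g(26,-2)=6533150 g(26,0)=8838325 g(26,2)=8999900 g(26,4)=7495930 g(26,6)=5245955 g(26,8)=3109600 g(26,10)=1559675 g(26,12)=657475 g(26,14)=230204 g(26,16)=65779 g(26,18)=14950 g(26,20)=2600 g(26,22)=325 g(26,24)=26 g(26,26)=1
Paths never hitting -5: Σ_s g(26,s) = 45168320
Paths hitting -5: 2^26 - 45168320 = 21940544
P = 21940544/67108864 = 342821/1048576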